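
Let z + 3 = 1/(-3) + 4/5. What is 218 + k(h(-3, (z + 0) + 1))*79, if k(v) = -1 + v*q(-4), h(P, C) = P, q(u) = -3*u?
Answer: -2705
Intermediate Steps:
z = -38/15 (z = -3 + (1/(-3) + 4/5) = -3 + (1*(-⅓) + 4*(⅕)) = -3 + (-⅓ + ⅘) = -3 + 7/15 = -38/15 ≈ -2.5333)
k(v) = -1 + 12*v (k(v) = -1 + v*(-3*(-4)) = -1 + v*12 = -1 + 12*v)
218 + k(h(-3, (z + 0) + 1))*79 = 218 + (-1 + 12*(-3))*79 = 218 + (-1 - 36)*79 = 218 - 37*79 = 218 - 2923 = -2705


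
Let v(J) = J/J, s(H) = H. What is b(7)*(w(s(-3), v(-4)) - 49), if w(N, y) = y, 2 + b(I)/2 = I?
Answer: -480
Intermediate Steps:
b(I) = -4 + 2*I
v(J) = 1
b(7)*(w(s(-3), v(-4)) - 49) = (-4 + 2*7)*(1 - 49) = (-4 + 14)*(-48) = 10*(-48) = -480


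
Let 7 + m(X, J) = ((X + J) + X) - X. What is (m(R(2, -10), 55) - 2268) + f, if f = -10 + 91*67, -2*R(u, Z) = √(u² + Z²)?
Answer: 3867 - √26 ≈ 3861.9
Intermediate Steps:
R(u, Z) = -√(Z² + u²)/2 (R(u, Z) = -√(u² + Z²)/2 = -√(Z² + u²)/2)
m(X, J) = -7 + J + X (m(X, J) = -7 + (((X + J) + X) - X) = -7 + (((J + X) + X) - X) = -7 + ((J + 2*X) - X) = -7 + (J + X) = -7 + J + X)
f = 6087 (f = -10 + 6097 = 6087)
(m(R(2, -10), 55) - 2268) + f = ((-7 + 55 - √((-10)² + 2²)/2) - 2268) + 6087 = ((-7 + 55 - √(100 + 4)/2) - 2268) + 6087 = ((-7 + 55 - √26) - 2268) + 6087 = ((48 - √26) - 2268) + 6087 = (-2220 - √26) + 6087 = 3867 - √26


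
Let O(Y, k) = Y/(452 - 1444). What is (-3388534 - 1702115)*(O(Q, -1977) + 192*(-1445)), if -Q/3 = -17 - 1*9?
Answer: 700525629181071/496 ≈ 1.4124e+12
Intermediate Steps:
Q = 78 (Q = -3*(-17 - 1*9) = -3*(-17 - 9) = -3*(-26) = 78)
O(Y, k) = -Y/992 (O(Y, k) = Y/(-992) = -Y/992)
(-3388534 - 1702115)*(O(Q, -1977) + 192*(-1445)) = (-3388534 - 1702115)*(-1/992*78 + 192*(-1445)) = -5090649*(-39/496 - 277440) = -5090649*(-137610279/496) = 700525629181071/496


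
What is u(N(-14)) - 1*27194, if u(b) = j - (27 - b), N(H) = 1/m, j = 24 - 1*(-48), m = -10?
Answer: -271491/10 ≈ -27149.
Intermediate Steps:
j = 72 (j = 24 + 48 = 72)
N(H) = -⅒ (N(H) = 1/(-10) = -⅒)
u(b) = 45 + b (u(b) = 72 - (27 - b) = 72 + (-27 + b) = 45 + b)
u(N(-14)) - 1*27194 = (45 - ⅒) - 1*27194 = 449/10 - 27194 = -271491/10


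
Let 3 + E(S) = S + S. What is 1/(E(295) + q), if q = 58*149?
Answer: 1/9229 ≈ 0.00010835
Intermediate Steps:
q = 8642
E(S) = -3 + 2*S (E(S) = -3 + (S + S) = -3 + 2*S)
1/(E(295) + q) = 1/((-3 + 2*295) + 8642) = 1/((-3 + 590) + 8642) = 1/(587 + 8642) = 1/9229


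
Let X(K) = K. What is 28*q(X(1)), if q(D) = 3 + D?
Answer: 112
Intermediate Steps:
28*q(X(1)) = 28*(3 + 1) = 28*4 = 112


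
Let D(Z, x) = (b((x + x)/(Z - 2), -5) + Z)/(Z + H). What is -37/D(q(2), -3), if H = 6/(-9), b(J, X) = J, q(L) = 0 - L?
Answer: -592/3 ≈ -197.33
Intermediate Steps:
q(L) = -L
H = -⅔ (H = 6*(-⅑) = -⅔ ≈ -0.66667)
D(Z, x) = (Z + 2*x/(-2 + Z))/(-⅔ + Z) (D(Z, x) = ((x + x)/(Z - 2) + Z)/(Z - ⅔) = ((2*x)/(-2 + Z) + Z)/(-⅔ + Z) = (2*x/(-2 + Z) + Z)/(-⅔ + Z) = (Z + 2*x/(-2 + Z))/(-⅔ + Z))
-37/D(q(2), -3) = -37*(-2 - 1*2)*(-2 + 3*(-1*2))/(3*(2*(-3) + (-1*2)*(-2 - 1*2))) = -37*(-2 - 2)*(-2 + 3*(-2))/(3*(-6 - 2*(-2 - 2))) = -37*(-4*(-2 - 6)/(3*(-6 - 2*(-4)))) = -37*32/(3*(-6 + 8)) = -37/(3*(-¼)*(-⅛)*2) = -37/3/16 = -37*16/3 = -592/3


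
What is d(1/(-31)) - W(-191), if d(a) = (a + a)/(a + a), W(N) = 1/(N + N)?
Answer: 383/382 ≈ 1.0026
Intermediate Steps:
W(N) = 1/(2*N)
d(a) = 1 (d(a) = (2*a)/((2*a)) = (2*a)*(1/(2*a)) = 1)
d(1/(-31)) - W(-191) = 1 - 1/(2*(-191)) = 1 - (-1)/(2*191) = 1 - 1*(-1/382) = 1 + 1/382 = 383/382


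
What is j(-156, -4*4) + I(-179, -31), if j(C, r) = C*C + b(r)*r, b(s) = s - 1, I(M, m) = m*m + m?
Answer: 25538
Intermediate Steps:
I(M, m) = m + m**2 (I(M, m) = m**2 + m = m + m**2)
b(s) = -1 + s
j(C, r) = C**2 + r*(-1 + r) (j(C, r) = C*C + (-1 + r)*r = C**2 + r*(-1 + r))
j(-156, -4*4) + I(-179, -31) = ((-156)**2 + (-4*4)*(-1 - 4*4)) - 31*(1 - 31) = (24336 - 16*(-1 - 16)) - 31*(-30) = (24336 - 16*(-17)) + 930 = (24336 + 272) + 930 = 24608 + 930 = 25538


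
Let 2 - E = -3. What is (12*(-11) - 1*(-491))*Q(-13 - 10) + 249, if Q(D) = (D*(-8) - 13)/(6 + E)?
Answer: 64128/11 ≈ 5829.8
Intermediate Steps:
E = 5 (E = 2 - 1*(-3) = 2 + 3 = 5)
Q(D) = -13/11 - 8*D/11 (Q(D) = (D*(-8) - 13)/(6 + 5) = (-8*D - 13)/11 = (-13 - 8*D)*(1/11) = -13/11 - 8*D/11)
(12*(-11) - 1*(-491))*Q(-13 - 10) + 249 = (12*(-11) - 1*(-491))*(-13/11 - 8*(-13 - 10)/11) + 249 = (-132 + 491)*(-13/11 - 8/11*(-23)) + 249 = 359*(-13/11 + 184/11) + 249 = 359*(171/11) + 249 = 61389/11 + 249 = 64128/11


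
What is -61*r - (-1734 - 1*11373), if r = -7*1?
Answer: 13534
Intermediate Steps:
r = -7
-61*r - (-1734 - 1*11373) = -61*(-7) - (-1734 - 1*11373) = 427 - (-1734 - 11373) = 427 - 1*(-13107) = 427 + 13107 = 13534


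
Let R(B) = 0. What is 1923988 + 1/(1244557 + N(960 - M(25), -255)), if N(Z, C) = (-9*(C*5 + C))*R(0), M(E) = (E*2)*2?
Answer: 2394512733317/1244557 ≈ 1.9240e+6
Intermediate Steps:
M(E) = 4*E (M(E) = (2*E)*2 = 4*E)
N(Z, C) = 0 (N(Z, C) = -9*(C*5 + C)*0 = -9*(5*C + C)*0 = -54*C*0 = 0)
1923988 + 1/(1244557 + N(960 - M(25), -255)) = 1923988 + 1/(1244557 + 0) = 1923988 + 1/1244557 = 2394512733317/1244557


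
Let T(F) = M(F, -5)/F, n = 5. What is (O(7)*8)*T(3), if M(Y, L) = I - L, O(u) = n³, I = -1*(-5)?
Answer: 10000/3 ≈ 3333.3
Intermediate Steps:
I = 5
O(u) = 125 (O(u) = 5³ = 125)
M(Y, L) = 5 - L
T(F) = 10/F (T(F) = (5 - 1*(-5))/F = (5 + 5)/F = 10/F)
(O(7)*8)*T(3) = (125*8)*(10/3) = 1000*(10*(⅓)) = 1000*(10/3) = 10000/3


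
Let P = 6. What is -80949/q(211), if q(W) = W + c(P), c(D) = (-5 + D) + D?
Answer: -80949/218 ≈ -371.33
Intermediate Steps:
c(D) = -5 + 2*D
q(W) = 7 + W (q(W) = W + (-5 + 2*6) = W + (-5 + 12) = W + 7 = 7 + W)
-80949/q(211) = -80949/(7 + 211) = -80949/218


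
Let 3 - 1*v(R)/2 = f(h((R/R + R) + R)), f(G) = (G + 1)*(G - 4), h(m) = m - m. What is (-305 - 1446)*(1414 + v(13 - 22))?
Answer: -2500428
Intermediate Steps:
h(m) = 0
f(G) = (1 + G)*(-4 + G)
v(R) = 14 (v(R) = 6 - 2*(-4 + 0² - 3*0) = 6 - 2*(-4 + 0 + 0) = 6 - 2*(-4) = 6 + 8 = 14)
(-305 - 1446)*(1414 + v(13 - 22)) = (-305 - 1446)*(1414 + 14) = -1751*1428 = -2500428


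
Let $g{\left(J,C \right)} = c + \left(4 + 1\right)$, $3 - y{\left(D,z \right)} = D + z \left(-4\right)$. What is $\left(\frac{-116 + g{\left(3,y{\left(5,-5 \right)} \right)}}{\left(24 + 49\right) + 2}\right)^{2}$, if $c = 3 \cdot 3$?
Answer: $\frac{1156}{625} \approx 1.8496$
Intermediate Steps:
$c = 9$
$y{\left(D,z \right)} = 3 - D + 4 z$ ($y{\left(D,z \right)} = 3 - \left(D + z \left(-4\right)\right) = 3 - \left(D - 4 z\right) = 3 - D + 4 z$)
$g{\left(J,C \right)} = 14$ ($g{\left(J,C \right)} = 9 + \left(4 + 1\right) = 9 + 5 = 14$)
$\left(\frac{-116 + g{\left(3,y{\left(5,-5 \right)} \right)}}{\left(24 + 49\right) + 2}\right)^{2} = \left(\frac{-116 + 14}{\left(24 + 49\right) + 2}\right)^{2} = \left(- \frac{102}{73 + 2}\right)^{2} = \left(- \frac{102}{75}\right)^{2} = \left(\left(-102\right) \frac{1}{75}\right)^{2} = \left(- \frac{34}{25}\right)^{2} = \frac{1156}{625}$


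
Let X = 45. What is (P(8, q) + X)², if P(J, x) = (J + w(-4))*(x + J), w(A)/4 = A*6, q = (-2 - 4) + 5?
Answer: 326041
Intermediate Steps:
q = -1 (q = -6 + 5 = -1)
w(A) = 24*A (w(A) = 4*(A*6) = 4*(6*A) = 24*A)
P(J, x) = (-96 + J)*(J + x) (P(J, x) = (J + 24*(-4))*(x + J) = (J - 96)*(J + x) = (-96 + J)*(J + x))
(P(8, q) + X)² = ((8² - 96*8 - 96*(-1) + 8*(-1)) + 45)² = ((64 - 768 + 96 - 8) + 45)² = (-616 + 45)² = (-571)² = 326041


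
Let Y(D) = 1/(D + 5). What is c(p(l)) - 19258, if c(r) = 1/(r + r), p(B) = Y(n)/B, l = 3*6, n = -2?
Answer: -19231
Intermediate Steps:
Y(D) = 1/(5 + D)
l = 18
p(B) = 1/(3*B) (p(B) = 1/((5 - 2)*B) = 1/(3*B))
c(r) = 1/(2*r)
c(p(l)) - 19258 = 1/(2*(((⅓)/18))) - 19258 = 1/(2*(((⅓)*(1/18)))) - 19258 = 1/(2*(1/54)) - 19258 = (½)*54 - 19258 = 27 - 19258 = -19231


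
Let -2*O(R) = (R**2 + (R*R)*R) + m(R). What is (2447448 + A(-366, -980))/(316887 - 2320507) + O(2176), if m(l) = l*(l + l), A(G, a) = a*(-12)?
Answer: -2584046851113362/500905 ≈ -5.1588e+9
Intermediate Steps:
A(G, a) = -12*a
m(l) = 2*l**2 (m(l) = l*(2*l) = 2*l**2)
O(R) = -3*R**2/2 - R**3/2 (O(R) = -((R**2 + (R*R)*R) + 2*R**2)/2 = -((R**2 + R**2*R) + 2*R**2)/2 = -((R**2 + R**3) + 2*R**2)/2 = -(R**3 + 3*R**2)/2 = -3*R**2/2 - R**3/2)
(2447448 + A(-366, -980))/(316887 - 2320507) + O(2176) = (2447448 - 12*(-980))/(316887 - 2320507) + (1/2)*2176**2*(-3 - 1*2176) = (2447448 + 11760)/(-2003620) + (1/2)*4734976*(-3 - 2176) = 2459208*(-1/2003620) + (1/2)*4734976*(-2179) = -614802/500905 - 5158756352 = -2584046851113362/500905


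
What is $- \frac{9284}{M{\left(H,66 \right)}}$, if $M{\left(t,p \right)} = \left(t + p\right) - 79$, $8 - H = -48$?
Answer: $- \frac{9284}{43} \approx -215.91$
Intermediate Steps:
$H = 56$ ($H = 8 - -48 = 8 + 48 = 56$)
$M{\left(t,p \right)} = -79 + p + t$ ($M{\left(t,p \right)} = \left(p + t\right) - 79 = -79 + p + t$)
$- \frac{9284}{M{\left(H,66 \right)}} = - \frac{9284}{-79 + 66 + 56} = - \frac{9284}{43}$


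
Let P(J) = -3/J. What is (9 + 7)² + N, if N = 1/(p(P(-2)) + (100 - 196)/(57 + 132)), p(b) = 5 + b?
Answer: 193406/755 ≈ 256.17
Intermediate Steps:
N = 126/755 (N = 1/((5 - 3/(-2)) + (100 - 196)/(57 + 132)) = 1/((5 - 3*(-½)) - 96/189) = 1/((5 + 3/2) - 96*1/189) = 1/(13/2 - 32/63) = 1/(755/126) = 126/755 ≈ 0.16689)
(9 + 7)² + N = (9 + 7)² + 126/755 = 16² + 126/755 = 256 + 126/755 = 193406/755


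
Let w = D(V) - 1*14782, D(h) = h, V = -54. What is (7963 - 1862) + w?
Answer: -8735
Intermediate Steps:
w = -14836 (w = -54 - 1*14782 = -54 - 14782 = -14836)
(7963 - 1862) + w = (7963 - 1862) - 14836 = 6101 - 14836 = -8735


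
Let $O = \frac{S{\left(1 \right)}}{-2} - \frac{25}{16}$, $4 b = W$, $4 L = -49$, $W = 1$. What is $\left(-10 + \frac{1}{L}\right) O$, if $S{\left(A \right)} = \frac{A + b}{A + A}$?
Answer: $\frac{3705}{196} \approx 18.903$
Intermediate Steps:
$L = - \frac{49}{4}$ ($L = \frac{1}{4} \left(-49\right) = - \frac{49}{4} \approx -12.25$)
$b = \frac{1}{4}$ ($b = \frac{1}{4} \cdot 1 = \frac{1}{4} \approx 0.25$)
$S{\left(A \right)} = \frac{\frac{1}{4} + A}{2 A}$ ($S{\left(A \right)} = \frac{A + \frac{1}{4}}{A + A} = \frac{\frac{1}{4} + A}{2 A}$)
$O = - \frac{15}{8}$ ($O = \frac{\frac{1}{8} \cdot 1^{-1} \left(1 + 4 \cdot 1\right)}{-2} - \frac{25}{16} = \frac{1}{8} \cdot 1 \left(1 + 4\right) \left(- \frac{1}{2}\right) - \frac{25}{16} = \frac{1}{8} \cdot 1 \cdot 5 \left(- \frac{1}{2}\right) - \frac{25}{16} = \frac{5}{8} \left(- \frac{1}{2}\right) - \frac{25}{16} = - \frac{5}{16} - \frac{25}{16} = - \frac{15}{8} \approx -1.875$)
$\left(-10 + \frac{1}{L}\right) O = \left(-10 + \frac{1}{- \frac{49}{4}}\right) \left(- \frac{15}{8}\right) = \left(-10 - \frac{4}{49}\right) \left(- \frac{15}{8}\right) = \left(- \frac{494}{49}\right) \left(- \frac{15}{8}\right) = \frac{3705}{196}$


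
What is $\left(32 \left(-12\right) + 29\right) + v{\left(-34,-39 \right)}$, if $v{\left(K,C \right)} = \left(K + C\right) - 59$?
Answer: $-487$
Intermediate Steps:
$v{\left(K,C \right)} = -59 + C + K$ ($v{\left(K,C \right)} = \left(C + K\right) - 59 = -59 + C + K$)
$\left(32 \left(-12\right) + 29\right) + v{\left(-34,-39 \right)} = \left(32 \left(-12\right) + 29\right) - 132 = \left(-384 + 29\right) - 132 = -355 - 132 = -487$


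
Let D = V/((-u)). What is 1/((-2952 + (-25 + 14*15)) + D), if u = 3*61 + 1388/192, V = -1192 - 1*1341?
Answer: -9131/25143893 ≈ -0.00036315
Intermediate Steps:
V = -2533 (V = -1192 - 1341 = -2533)
u = 9131/48 (u = 183 + 1388*(1/192) = 183 + 347/48 = 9131/48 ≈ 190.23)
D = 121584/9131 (D = -2533/((-1*9131/48)) = -2533/(-9131/48) = -2533*(-48/9131) = 121584/9131 ≈ 13.316)
1/((-2952 + (-25 + 14*15)) + D) = 1/((-2952 + (-25 + 14*15)) + 121584/9131) = 1/((-2952 + (-25 + 210)) + 121584/9131) = 1/((-2952 + 185) + 121584/9131) = 1/(-2767 + 121584/9131) = 1/(-25143893/9131) = -9131/25143893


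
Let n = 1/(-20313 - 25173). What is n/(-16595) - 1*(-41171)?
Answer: 31077524639071/754840170 ≈ 41171.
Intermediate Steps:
n = -1/45486 (n = 1/(-45486) = -1/45486 ≈ -2.1985e-5)
n/(-16595) - 1*(-41171) = -1/45486/(-16595) - 1*(-41171) = -1/45486*(-1/16595) + 41171 = 1/754840170 + 41171 = 31077524639071/754840170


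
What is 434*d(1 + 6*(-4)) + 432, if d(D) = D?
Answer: -9550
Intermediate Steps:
434*d(1 + 6*(-4)) + 432 = 434*(1 + 6*(-4)) + 432 = 434*(1 - 24) + 432 = 434*(-23) + 432 = -9982 + 432 = -9550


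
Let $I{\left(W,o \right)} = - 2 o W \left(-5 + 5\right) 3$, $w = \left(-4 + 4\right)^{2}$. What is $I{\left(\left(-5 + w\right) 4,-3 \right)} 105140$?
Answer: $0$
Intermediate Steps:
$w = 0$ ($w = 0^{2} = 0$)
$I{\left(W,o \right)} = 0$ ($I{\left(W,o \right)} = - 2 W o 0 \cdot 3 = - 2 W o 0 = 0$)
$I{\left(\left(-5 + w\right) 4,-3 \right)} 105140 = 0 \cdot 105140 = 0$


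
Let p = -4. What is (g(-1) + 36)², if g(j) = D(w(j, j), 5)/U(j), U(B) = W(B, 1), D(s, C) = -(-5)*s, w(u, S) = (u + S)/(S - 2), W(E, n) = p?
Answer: 44521/36 ≈ 1236.7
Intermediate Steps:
W(E, n) = -4
w(u, S) = (S + u)/(-2 + S)
D(s, C) = 5*s
U(B) = -4
g(j) = -5*j/(2*(-2 + j)) (g(j) = (5*((j + j)/(-2 + j)))/(-4) = (5*((2*j)/(-2 + j)))*(-¼) = (5*(2*j/(-2 + j)))*(-¼) = (10*j/(-2 + j))*(-¼) = -5*j/(2*(-2 + j)))
(g(-1) + 36)² = (-5*(-1)/(-4 + 2*(-1)) + 36)² = (-5*(-1)/(-4 - 2) + 36)² = (-5*(-1)/(-6) + 36)² = (-5*(-1)*(-⅙) + 36)² = (-⅚ + 36)² = (211/6)² = 44521/36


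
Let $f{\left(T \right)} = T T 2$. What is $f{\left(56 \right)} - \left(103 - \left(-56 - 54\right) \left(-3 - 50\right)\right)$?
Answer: $11999$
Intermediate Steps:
$f{\left(T \right)} = 2 T^{2}$ ($f{\left(T \right)} = T^{2} \cdot 2 = 2 T^{2}$)
$f{\left(56 \right)} - \left(103 - \left(-56 - 54\right) \left(-3 - 50\right)\right) = 2 \cdot 56^{2} - \left(103 - \left(-56 - 54\right) \left(-3 - 50\right)\right) = 2 \cdot 3136 - \left(103 - \left(-56 - 54\right) \left(-3 - 50\right)\right) = 6272 - -5727 = 6272 + \left(-103 + 5830\right) = 6272 + 5727 = 11999$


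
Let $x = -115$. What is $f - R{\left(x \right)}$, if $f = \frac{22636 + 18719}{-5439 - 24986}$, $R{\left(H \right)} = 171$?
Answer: $- \frac{1048806}{6085} \approx -172.36$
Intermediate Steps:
$f = - \frac{8271}{6085}$ ($f = \frac{41355}{-30425} = 41355 \left(- \frac{1}{30425}\right) = - \frac{8271}{6085} \approx -1.3592$)
$f - R{\left(x \right)} = - \frac{8271}{6085} - 171 = - \frac{1048806}{6085}$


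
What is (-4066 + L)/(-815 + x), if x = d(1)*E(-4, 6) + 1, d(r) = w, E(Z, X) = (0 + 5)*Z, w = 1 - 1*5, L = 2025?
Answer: 2041/734 ≈ 2.7807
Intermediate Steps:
w = -4 (w = 1 - 5 = -4)
E(Z, X) = 5*Z
d(r) = -4
x = 81 (x = -20*(-4) + 1 = -4*(-20) + 1 = 80 + 1 = 81)
(-4066 + L)/(-815 + x) = (-4066 + 2025)/(-815 + 81) = -2041/(-734) = -2041*(-1/734) = 2041/734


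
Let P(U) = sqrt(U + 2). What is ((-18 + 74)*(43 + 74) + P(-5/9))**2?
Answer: (19656 + sqrt(13))**2/9 ≈ 4.2944e+7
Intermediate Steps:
P(U) = sqrt(2 + U)
((-18 + 74)*(43 + 74) + P(-5/9))**2 = ((-18 + 74)*(43 + 74) + sqrt(2 - 5/9))**2 = (56*117 + sqrt(2 - 5*1/9))**2 = (6552 + sqrt(2 - 5/9))**2 = (6552 + sqrt(13/9))**2 = (6552 + sqrt(13)/3)**2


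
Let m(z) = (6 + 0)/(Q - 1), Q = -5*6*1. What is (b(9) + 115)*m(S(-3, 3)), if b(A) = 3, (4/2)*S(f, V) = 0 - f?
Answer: -708/31 ≈ -22.839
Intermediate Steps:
S(f, V) = -f/2 (S(f, V) = (0 - f)/2 = (-f)/2 = -f/2)
Q = -30 (Q = -30*1 = -30)
m(z) = -6/31 (m(z) = (6 + 0)/(-30 - 1) = 6/(-31) = 6*(-1/31) = -6/31)
(b(9) + 115)*m(S(-3, 3)) = (3 + 115)*(-6/31) = 118*(-6/31) = -708/31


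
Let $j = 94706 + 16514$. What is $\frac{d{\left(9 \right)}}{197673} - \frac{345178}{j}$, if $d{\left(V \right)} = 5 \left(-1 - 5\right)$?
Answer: $- \frac{11372617899}{3664198510} \approx -3.1037$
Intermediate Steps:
$j = 111220$
$d{\left(V \right)} = -30$ ($d{\left(V \right)} = 5 \left(-6\right) = -30$)
$\frac{d{\left(9 \right)}}{197673} - \frac{345178}{j} = - \frac{30}{197673} - \frac{345178}{111220} = \left(-30\right) \frac{1}{197673} - \frac{172589}{55610} = - \frac{10}{65891} - \frac{172589}{55610} = - \frac{11372617899}{3664198510}$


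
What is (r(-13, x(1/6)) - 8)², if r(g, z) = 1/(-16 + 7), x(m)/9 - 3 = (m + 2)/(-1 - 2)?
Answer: 5329/81 ≈ 65.790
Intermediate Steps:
x(m) = 21 - 3*m (x(m) = 27 + 9*((m + 2)/(-1 - 2)) = 27 + 9*((2 + m)/(-3)) = 27 + 9*((2 + m)*(-⅓)) = 27 + 9*(-⅔ - m/3) = 27 + (-6 - 3*m) = 21 - 3*m)
r(g, z) = -⅑ (r(g, z) = 1/(-9) = -⅑)
(r(-13, x(1/6)) - 8)² = (-⅑ - 8)² = (-73/9)² = 5329/81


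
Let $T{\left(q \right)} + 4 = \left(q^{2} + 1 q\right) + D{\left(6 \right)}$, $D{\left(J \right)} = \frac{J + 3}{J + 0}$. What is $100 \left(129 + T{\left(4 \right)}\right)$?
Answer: $14650$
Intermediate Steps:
$D{\left(J \right)} = \frac{3 + J}{J}$
$T{\left(q \right)} = - \frac{5}{2} + q + q^{2}$ ($T{\left(q \right)} = -4 + \left(\left(q^{2} + 1 q\right) + \frac{3 + 6}{6}\right) = -4 + \left(\left(q^{2} + q\right) + \frac{1}{6} \cdot 9\right) = -4 + \left(\left(q + q^{2}\right) + \frac{3}{2}\right) = -4 + \left(\frac{3}{2} + q + q^{2}\right) = - \frac{5}{2} + q + q^{2}$)
$100 \left(129 + T{\left(4 \right)}\right) = 100 \left(129 + \left(- \frac{5}{2} + 4 + 4^{2}\right)\right) = 100 \left(129 + \left(- \frac{5}{2} + 4 + 16\right)\right) = 100 \left(129 + \frac{35}{2}\right) = 100 \cdot \frac{293}{2} = 14650$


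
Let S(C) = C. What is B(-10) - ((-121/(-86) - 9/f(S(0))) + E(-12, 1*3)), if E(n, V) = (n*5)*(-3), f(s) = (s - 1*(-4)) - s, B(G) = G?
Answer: -32535/172 ≈ -189.16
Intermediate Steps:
f(s) = 4 (f(s) = (s + 4) - s = (4 + s) - s = 4)
E(n, V) = -15*n (E(n, V) = (5*n)*(-3) = -15*n)
B(-10) - ((-121/(-86) - 9/f(S(0))) + E(-12, 1*3)) = -10 - ((-121/(-86) - 9/4) - 15*(-12)) = -10 - ((-121*(-1/86) - 9*¼) + 180) = -10 - ((121/86 - 9/4) + 180) = -10 - (-145/172 + 180) = -10 - 1*30815/172 = -10 - 30815/172 = -32535/172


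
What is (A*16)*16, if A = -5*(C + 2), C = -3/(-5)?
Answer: -3328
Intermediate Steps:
C = ⅗ (C = -3*(-⅕) = ⅗ ≈ 0.60000)
A = -13 (A = -5*(⅗ + 2) = -5*13/5 = -13)
(A*16)*16 = -13*16*16 = -208*16 = -3328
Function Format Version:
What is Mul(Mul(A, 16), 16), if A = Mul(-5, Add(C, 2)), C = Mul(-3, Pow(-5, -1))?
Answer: -3328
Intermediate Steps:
C = Rational(3, 5) (C = Mul(-3, Rational(-1, 5)) = Rational(3, 5) ≈ 0.60000)
A = -13 (A = Mul(-5, Add(Rational(3, 5), 2)) = Mul(-5, Rational(13, 5)) = -13)
Mul(Mul(A, 16), 16) = Mul(Mul(-13, 16), 16) = Mul(-208, 16) = -3328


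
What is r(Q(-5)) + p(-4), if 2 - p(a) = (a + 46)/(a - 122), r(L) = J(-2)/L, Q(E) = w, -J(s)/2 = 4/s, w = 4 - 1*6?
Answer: ⅓ ≈ 0.33333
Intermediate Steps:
w = -2 (w = 4 - 6 = -2)
J(s) = -8/s
Q(E) = -2
r(L) = 4/L (r(L) = (-8/(-2))/L = (-8*(-½))/L = 4/L)
p(a) = 2 - (46 + a)/(-122 + a) (p(a) = 2 - (a + 46)/(a - 122) = 2 - (46 + a)/(-122 + a))
r(Q(-5)) + p(-4) = 4/(-2) + (-290 - 4)/(-122 - 4) = 4*(-½) - 294/(-126) = -2 - 1/126*(-294) = -2 + 7/3 = ⅓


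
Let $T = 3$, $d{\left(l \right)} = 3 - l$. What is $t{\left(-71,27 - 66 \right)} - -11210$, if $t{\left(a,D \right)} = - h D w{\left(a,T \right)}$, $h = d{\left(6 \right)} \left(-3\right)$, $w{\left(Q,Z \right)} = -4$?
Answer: $9806$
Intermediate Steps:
$h = 9$ ($h = \left(3 - 6\right) \left(-3\right) = \left(-3\right) \left(-3\right) = 9$)
$t{\left(a,D \right)} = 36 D$ ($t{\left(a,D \right)} = \left(-1\right) 9 D \left(-4\right) = - 9 \left(- 4 D\right) = 36 D$)
$t{\left(-71,27 - 66 \right)} - -11210 = 36 \left(27 - 66\right) - -11210 = 36 \left(27 - 66\right) + 11210 = 36 \left(-39\right) + 11210 = -1404 + 11210 = 9806$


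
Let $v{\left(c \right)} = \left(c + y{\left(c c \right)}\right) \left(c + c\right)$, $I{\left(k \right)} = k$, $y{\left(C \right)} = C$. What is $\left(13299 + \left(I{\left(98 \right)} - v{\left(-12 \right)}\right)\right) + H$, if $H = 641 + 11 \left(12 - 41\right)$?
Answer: $16887$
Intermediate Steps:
$v{\left(c \right)} = 2 c \left(c + c^{2}\right)$ ($v{\left(c \right)} = \left(c + c c\right) \left(c + c\right) = \left(c + c^{2}\right) 2 c = 2 c \left(c + c^{2}\right)$)
$H = 322$ ($H = 641 + 11 \left(-29\right) = 641 - 319 = 322$)
$\left(13299 + \left(I{\left(98 \right)} - v{\left(-12 \right)}\right)\right) + H = \left(13299 - \left(-98 + 2 \left(-12\right)^{2} \left(1 - 12\right)\right)\right) + 322 = \left(13299 - \left(-98 + 2 \cdot 144 \left(-11\right)\right)\right) + 322 = \left(13299 + \left(98 - -3168\right)\right) + 322 = \left(13299 + \left(98 + 3168\right)\right) + 322 = \left(13299 + 3266\right) + 322 = 16565 + 322 = 16887$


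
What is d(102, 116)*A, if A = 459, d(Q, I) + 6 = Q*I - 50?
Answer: 5405184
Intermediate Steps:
d(Q, I) = -56 + I*Q (d(Q, I) = -6 + (Q*I - 50) = -6 + (I*Q - 50) = -6 + (-50 + I*Q) = -56 + I*Q)
d(102, 116)*A = (-56 + 116*102)*459 = (-56 + 11832)*459 = 11776*459 = 5405184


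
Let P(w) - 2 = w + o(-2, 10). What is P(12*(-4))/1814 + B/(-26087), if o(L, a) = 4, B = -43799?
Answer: 39177866/23660909 ≈ 1.6558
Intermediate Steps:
P(w) = 6 + w (P(w) = 2 + (w + 4) = 2 + (4 + w) = 6 + w)
P(12*(-4))/1814 + B/(-26087) = (6 + 12*(-4))/1814 - 43799/(-26087) = (6 - 48)*(1/1814) - 43799*(-1/26087) = -42*1/1814 + 43799/26087 = -21/907 + 43799/26087 = 39177866/23660909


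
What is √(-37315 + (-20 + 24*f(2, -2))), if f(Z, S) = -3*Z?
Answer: 31*I*√39 ≈ 193.59*I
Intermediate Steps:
f(Z, S) = -3*Z
√(-37315 + (-20 + 24*f(2, -2))) = √(-37315 + (-20 + 24*(-3*2))) = √(-37315 + (-20 + 24*(-6))) = √(-37315 + (-20 - 144)) = √(-37315 - 164) = √(-37479) = 31*I*√39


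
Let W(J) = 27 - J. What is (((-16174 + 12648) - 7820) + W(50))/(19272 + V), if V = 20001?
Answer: -11369/39273 ≈ -0.28949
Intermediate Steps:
(((-16174 + 12648) - 7820) + W(50))/(19272 + V) = (((-16174 + 12648) - 7820) + (27 - 1*50))/(19272 + 20001) = ((-3526 - 7820) + (27 - 50))/39273 = (-11346 - 23)*(1/39273) = -11369*1/39273 = -11369/39273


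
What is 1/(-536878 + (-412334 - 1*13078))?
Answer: -1/962290 ≈ -1.0392e-6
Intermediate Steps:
1/(-536878 + (-412334 - 1*13078)) = 1/(-536878 + (-412334 - 13078)) = 1/(-536878 - 425412) = 1/(-962290) = -1/962290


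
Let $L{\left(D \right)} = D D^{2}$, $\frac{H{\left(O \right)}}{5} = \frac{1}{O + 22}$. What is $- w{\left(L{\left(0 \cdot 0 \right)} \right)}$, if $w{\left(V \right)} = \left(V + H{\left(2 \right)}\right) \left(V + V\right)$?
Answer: $0$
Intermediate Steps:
$H{\left(O \right)} = \frac{5}{22 + O}$ ($H{\left(O \right)} = \frac{5}{O + 22} = \frac{5}{22 + O}$)
$L{\left(D \right)} = D^{3}$
$w{\left(V \right)} = 2 V \left(\frac{5}{24} + V\right)$ ($w{\left(V \right)} = \left(V + \frac{5}{22 + 2}\right) \left(V + V\right) = \left(V + \frac{5}{24}\right) 2 V = \left(\frac{5}{24} + V\right) 2 V = 2 V \left(\frac{5}{24} + V\right)$)
$- w{\left(L{\left(0 \cdot 0 \right)} \right)} = - \frac{\left(0 \cdot 0\right)^{3} \left(5 + 24 \left(0 \cdot 0\right)^{3}\right)}{12} = - \frac{0^{3} \left(5 + 24 \cdot 0^{3}\right)}{12} = - \frac{0 \left(5 + 24 \cdot 0\right)}{12} = - \frac{0 \left(5 + 0\right)}{12} = - \frac{0 \cdot 5}{12} = \left(-1\right) 0 = 0$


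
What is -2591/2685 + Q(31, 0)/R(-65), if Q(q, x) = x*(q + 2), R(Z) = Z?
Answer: -2591/2685 ≈ -0.96499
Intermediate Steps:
Q(q, x) = x*(2 + q)
-2591/2685 + Q(31, 0)/R(-65) = -2591/2685 + (0*(2 + 31))/(-65) = -2591*1/2685 + (0*33)*(-1/65) = -2591/2685 + 0*(-1/65) = -2591/2685 + 0 = -2591/2685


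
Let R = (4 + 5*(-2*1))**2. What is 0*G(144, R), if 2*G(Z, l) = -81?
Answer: 0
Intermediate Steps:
R = 36 (R = (4 + 5*(-2))**2 = (4 - 10)**2 = (-6)**2 = 36)
G(Z, l) = -81/2 (G(Z, l) = (1/2)*(-81) = -81/2)
0*G(144, R) = 0*(-81/2) = 0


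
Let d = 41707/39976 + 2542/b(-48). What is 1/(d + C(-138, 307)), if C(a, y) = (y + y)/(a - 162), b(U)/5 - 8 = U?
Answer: -2998200/41115413 ≈ -0.072922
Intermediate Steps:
b(U) = 40 + 5*U
C(a, y) = 2*y/(-162 + a) (C(a, y) = (2*y)/(-162 + a) = 2*y/(-162 + a))
d = -11659699/999400 (d = 41707/39976 + 2542/(40 + 5*(-48)) = 41707*(1/39976) + 2542/(40 - 240) = 41707/39976 + 2542/(-200) = 41707/39976 + 2542*(-1/200) = 41707/39976 - 1271/100 = -11659699/999400 ≈ -11.667)
1/(d + C(-138, 307)) = 1/(-11659699/999400 + 2*307/(-162 - 138)) = 1/(-11659699/999400 + 2*307/(-300)) = 1/(-11659699/999400 + 2*307*(-1/300)) = 1/(-11659699/999400 - 307/150) = 1/(-41115413/2998200) = -2998200/41115413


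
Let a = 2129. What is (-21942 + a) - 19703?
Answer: -39516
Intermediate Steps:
(-21942 + a) - 19703 = (-21942 + 2129) - 19703 = -19813 - 19703 = -39516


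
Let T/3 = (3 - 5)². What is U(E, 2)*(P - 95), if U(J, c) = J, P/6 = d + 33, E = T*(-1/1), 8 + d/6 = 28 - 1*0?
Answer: -9876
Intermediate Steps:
d = 120 (d = -48 + 6*(28 - 1*0) = -48 + 6*(28 + 0) = -48 + 6*28 = -48 + 168 = 120)
T = 12 (T = 3*(3 - 5)² = 3*(-2)² = 3*4 = 12)
E = -12 (E = 12*(-1/1) = 12*(-1*1) = 12*(-1) = -12)
P = 918 (P = 6*(120 + 33) = 6*153 = 918)
U(E, 2)*(P - 95) = -12*(918 - 95) = -12*823 = -9876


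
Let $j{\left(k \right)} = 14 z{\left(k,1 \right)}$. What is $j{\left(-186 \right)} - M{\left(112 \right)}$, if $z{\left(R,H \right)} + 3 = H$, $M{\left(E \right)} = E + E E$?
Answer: $-12684$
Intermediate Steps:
$M{\left(E \right)} = E + E^{2}$
$z{\left(R,H \right)} = -3 + H$
$j{\left(k \right)} = -28$ ($j{\left(k \right)} = 14 \left(-3 + 1\right) = 14 \left(-2\right) = -28$)
$j{\left(-186 \right)} - M{\left(112 \right)} = -28 - 112 \left(1 + 112\right) = -28 - 112 \cdot 113 = -28 - 12656 = -12684$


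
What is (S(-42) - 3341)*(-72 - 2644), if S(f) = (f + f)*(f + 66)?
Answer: 14549612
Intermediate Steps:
S(f) = 2*f*(66 + f) (S(f) = (2*f)*(66 + f) = 2*f*(66 + f))
(S(-42) - 3341)*(-72 - 2644) = (2*(-42)*(66 - 42) - 3341)*(-72 - 2644) = (2*(-42)*24 - 3341)*(-2716) = (-2016 - 3341)*(-2716) = -5357*(-2716) = 14549612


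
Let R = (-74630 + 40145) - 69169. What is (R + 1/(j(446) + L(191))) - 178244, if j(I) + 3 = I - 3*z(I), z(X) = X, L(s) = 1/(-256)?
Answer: -64588751914/229121 ≈ -2.8190e+5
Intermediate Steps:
L(s) = -1/256
R = -103654 (R = -34485 - 69169 = -103654)
j(I) = -3 - 2*I (j(I) = -3 + (I - 3*I) = -3 - 2*I)
(R + 1/(j(446) + L(191))) - 178244 = (-103654 + 1/((-3 - 2*446) - 1/256)) - 178244 = (-103654 + 1/((-3 - 892) - 1/256)) - 178244 = (-103654 + 1/(-895 - 1/256)) - 178244 = (-103654 + 1/(-229121/256)) - 178244 = (-103654 - 256/229121) - 178244 = -23749308390/229121 - 178244 = -64588751914/229121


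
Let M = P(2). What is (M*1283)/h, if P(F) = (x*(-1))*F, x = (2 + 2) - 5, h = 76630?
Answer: 1283/38315 ≈ 0.033486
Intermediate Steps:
x = -1 (x = 4 - 5 = -1)
P(F) = F (P(F) = (-1*(-1))*F = 1*F = F)
M = 2
(M*1283)/h = (2*1283)/76630 = 2566*(1/76630) = 1283/38315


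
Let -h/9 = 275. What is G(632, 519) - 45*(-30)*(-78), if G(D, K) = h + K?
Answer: -107256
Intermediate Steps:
h = -2475 (h = -9*275 = -2475)
G(D, K) = -2475 + K
G(632, 519) - 45*(-30)*(-78) = (-2475 + 519) - 45*(-30)*(-78) = -1956 + 1350*(-78) = -1956 - 105300 = -107256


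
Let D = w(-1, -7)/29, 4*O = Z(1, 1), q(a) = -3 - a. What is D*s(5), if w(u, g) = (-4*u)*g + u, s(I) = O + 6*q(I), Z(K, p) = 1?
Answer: 191/4 ≈ 47.750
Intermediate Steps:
O = 1/4 (O = (1/4)*1 = 1/4 ≈ 0.25000)
s(I) = -71/4 - 6*I (s(I) = 1/4 + 6*(-3 - I) = 1/4 + (-18 - 6*I) = -71/4 - 6*I)
w(u, g) = u - 4*g*u (w(u, g) = -4*g*u + u = u - 4*g*u)
D = -1 (D = -(1 - 4*(-7))/29 = -(1 + 28)*(1/29) = -1*29*(1/29) = -29*1/29 = -1)
D*s(5) = -(-71/4 - 6*5) = -(-71/4 - 30) = -1*(-191/4) = 191/4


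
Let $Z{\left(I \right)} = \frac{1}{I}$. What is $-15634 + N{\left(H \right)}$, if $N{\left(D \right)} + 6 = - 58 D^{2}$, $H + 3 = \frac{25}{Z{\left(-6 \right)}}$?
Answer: $-1373362$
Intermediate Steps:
$H = -153$ ($H = -3 + \frac{25}{\frac{1}{-6}} = -3 + \frac{25}{- \frac{1}{6}} = -3 + 25 \left(-6\right) = -3 - 150 = -153$)
$N{\left(D \right)} = -6 - 58 D^{2}$
$-15634 + N{\left(H \right)} = -15634 - \left(6 + 58 \left(-153\right)^{2}\right) = -15634 - 1357728 = -1373362$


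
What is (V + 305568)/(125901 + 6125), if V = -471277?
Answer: -165709/132026 ≈ -1.2551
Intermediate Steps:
(V + 305568)/(125901 + 6125) = (-471277 + 305568)/(125901 + 6125) = -165709/132026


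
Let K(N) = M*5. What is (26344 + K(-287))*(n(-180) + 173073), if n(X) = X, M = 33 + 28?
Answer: 4607425557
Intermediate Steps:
M = 61
K(N) = 305 (K(N) = 61*5 = 305)
(26344 + K(-287))*(n(-180) + 173073) = (26344 + 305)*(-180 + 173073) = 26649*172893 = 4607425557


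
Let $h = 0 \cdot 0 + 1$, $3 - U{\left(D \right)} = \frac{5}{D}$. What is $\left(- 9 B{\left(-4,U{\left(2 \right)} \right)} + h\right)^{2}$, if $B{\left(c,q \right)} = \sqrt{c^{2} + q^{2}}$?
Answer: $\frac{5269}{4} - 9 \sqrt{65} \approx 1244.7$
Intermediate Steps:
$U{\left(D \right)} = 3 - \frac{5}{D}$
$h = 1$ ($h = 0 + 1 = 1$)
$\left(- 9 B{\left(-4,U{\left(2 \right)} \right)} + h\right)^{2} = \left(- 9 \sqrt{\left(-4\right)^{2} + \left(3 - \frac{5}{2}\right)^{2}} + 1\right)^{2} = \left(- 9 \sqrt{16 + \left(3 - \frac{5}{2}\right)^{2}} + 1\right)^{2} = \left(- 9 \sqrt{16 + \left(\frac{1}{2}\right)^{2}} + 1\right)^{2} = \left(- 9 \sqrt{16 + \frac{1}{4}} + 1\right)^{2} = \left(- 9 \sqrt{\frac{65}{4}} + 1\right)^{2} = \left(- 9 \frac{\sqrt{65}}{2} + 1\right)^{2} = \left(- \frac{9 \sqrt{65}}{2} + 1\right)^{2} = \left(1 - \frac{9 \sqrt{65}}{2}\right)^{2}$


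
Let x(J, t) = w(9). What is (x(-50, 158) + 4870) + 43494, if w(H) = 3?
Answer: 48367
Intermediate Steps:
x(J, t) = 3
(x(-50, 158) + 4870) + 43494 = (3 + 4870) + 43494 = 4873 + 43494 = 48367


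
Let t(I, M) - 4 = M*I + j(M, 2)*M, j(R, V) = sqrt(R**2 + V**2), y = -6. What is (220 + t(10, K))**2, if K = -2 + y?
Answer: 25088 - 4608*sqrt(17) ≈ 6088.7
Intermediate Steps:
K = -8 (K = -2 - 6 = -8)
t(I, M) = 4 + I*M + M*sqrt(4 + M**2) (t(I, M) = 4 + (M*I + sqrt(M**2 + 2**2)*M) = 4 + (I*M + sqrt(M**2 + 4)*M) = 4 + (I*M + sqrt(4 + M**2)*M) = 4 + (I*M + M*sqrt(4 + M**2)) = 4 + I*M + M*sqrt(4 + M**2))
(220 + t(10, K))**2 = (220 + (4 + 10*(-8) - 8*sqrt(4 + (-8)**2)))**2 = (220 + (4 - 80 - 8*sqrt(4 + 64)))**2 = (220 + (4 - 80 - 16*sqrt(17)))**2 = (220 + (-76 - 16*sqrt(17)))**2 = (144 - 16*sqrt(17))**2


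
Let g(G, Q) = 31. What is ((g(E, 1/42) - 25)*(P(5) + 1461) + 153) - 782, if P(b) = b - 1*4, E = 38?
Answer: 8143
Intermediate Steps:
P(b) = -4 + b (P(b) = b - 4 = -4 + b)
((g(E, 1/42) - 25)*(P(5) + 1461) + 153) - 782 = ((31 - 25)*((-4 + 5) + 1461) + 153) - 782 = (6*(1 + 1461) + 153) - 782 = (6*1462 + 153) - 782 = (8772 + 153) - 782 = 8925 - 782 = 8143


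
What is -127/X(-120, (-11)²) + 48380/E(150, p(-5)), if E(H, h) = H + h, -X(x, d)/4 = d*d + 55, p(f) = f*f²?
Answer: 568794619/293920 ≈ 1935.2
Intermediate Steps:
p(f) = f³
X(x, d) = -220 - 4*d² (X(x, d) = -4*(d*d + 55) = -4*(d² + 55) = -4*(55 + d²) = -220 - 4*d²)
-127/X(-120, (-11)²) + 48380/E(150, p(-5)) = -127/(-220 - 4*((-11)²)²) + 48380/(150 + (-5)³) = -127/(-220 - 4*121²) + 48380/(150 - 125) = -127/(-220 - 4*14641) + 48380/25 = -127/(-220 - 58564) + 48380*(1/25) = -127/(-58784) + 9676/5 = -127*(-1/58784) + 9676/5 = 127/58784 + 9676/5 = 568794619/293920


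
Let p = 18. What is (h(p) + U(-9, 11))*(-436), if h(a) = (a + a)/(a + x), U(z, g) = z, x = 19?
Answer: 129492/37 ≈ 3499.8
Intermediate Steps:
h(a) = 2*a/(19 + a) (h(a) = (a + a)/(a + 19) = (2*a)/(19 + a) = 2*a/(19 + a))
(h(p) + U(-9, 11))*(-436) = (2*18/(19 + 18) - 9)*(-436) = (2*18/37 - 9)*(-436) = (2*18*(1/37) - 9)*(-436) = (36/37 - 9)*(-436) = -297/37*(-436) = 129492/37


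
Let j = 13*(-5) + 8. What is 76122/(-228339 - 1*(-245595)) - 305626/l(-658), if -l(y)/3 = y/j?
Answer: 8354487595/946204 ≈ 8829.5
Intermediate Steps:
j = -57 (j = -65 + 8 = -57)
l(y) = y/19 (l(y) = -3*y/(-57) = -3*y*(-1)/57 = -(-1)*y/19 = y/19)
76122/(-228339 - 1*(-245595)) - 305626/l(-658) = 76122/(-228339 - 1*(-245595)) - 305626/((1/19)*(-658)) = 76122/(-228339 + 245595) - 305626/(-658/19) = 76122/17256 - 305626*(-19/658) = 76122*(1/17256) + 2903447/329 = 12687/2876 + 2903447/329 = 8354487595/946204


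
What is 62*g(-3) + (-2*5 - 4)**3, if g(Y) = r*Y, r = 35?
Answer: -9254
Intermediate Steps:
g(Y) = 35*Y
62*g(-3) + (-2*5 - 4)**3 = 62*(35*(-3)) + (-2*5 - 4)**3 = 62*(-105) + (-10 - 4)**3 = -6510 + (-14)**3 = -6510 - 2744 = -9254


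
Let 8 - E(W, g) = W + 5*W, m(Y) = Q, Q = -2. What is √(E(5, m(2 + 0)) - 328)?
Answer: 5*I*√14 ≈ 18.708*I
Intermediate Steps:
m(Y) = -2
E(W, g) = 8 - 6*W (E(W, g) = 8 - (W + 5*W) = 8 - 6*W)
√(E(5, m(2 + 0)) - 328) = √((8 - 6*5) - 328) = √((8 - 30) - 328) = √(-22 - 328) = √(-350) = 5*I*√14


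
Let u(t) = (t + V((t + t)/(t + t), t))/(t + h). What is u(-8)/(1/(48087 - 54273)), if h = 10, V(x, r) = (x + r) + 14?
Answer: 3093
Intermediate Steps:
V(x, r) = 14 + r + x (V(x, r) = (r + x) + 14 = 14 + r + x)
u(t) = (15 + 2*t)/(10 + t) (u(t) = (t + (14 + t + (t + t)/(t + t)))/(t + 10) = (t + (14 + t + (2*t)/((2*t))))/(10 + t) = (t + (14 + t + (2*t)*(1/(2*t))))/(10 + t) = (t + (14 + t + 1))/(10 + t) = (t + (15 + t))/(10 + t) = (15 + 2*t)/(10 + t))
u(-8)/(1/(48087 - 54273)) = ((15 + 2*(-8))/(10 - 8))/(1/(48087 - 54273)) = ((15 - 16)/2)/(1/(-6186)) = ((1/2)*(-1))/(-1/6186) = -1/2*(-6186) = 3093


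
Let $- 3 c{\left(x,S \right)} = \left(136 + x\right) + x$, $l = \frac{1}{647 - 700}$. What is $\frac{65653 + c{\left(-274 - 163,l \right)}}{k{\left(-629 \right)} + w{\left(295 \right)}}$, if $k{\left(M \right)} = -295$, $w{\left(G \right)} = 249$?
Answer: $- \frac{65899}{46} \approx -1432.6$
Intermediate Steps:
$l = - \frac{1}{53}$ ($l = \frac{1}{-53} = - \frac{1}{53} \approx -0.018868$)
$c{\left(x,S \right)} = - \frac{136}{3} - \frac{2 x}{3}$ ($c{\left(x,S \right)} = - \frac{\left(136 + x\right) + x}{3} = - \frac{136 + 2 x}{3} = - \frac{136}{3} - \frac{2 x}{3}$)
$\frac{65653 + c{\left(-274 - 163,l \right)}}{k{\left(-629 \right)} + w{\left(295 \right)}} = \frac{65653 - \left(\frac{136}{3} + \frac{2 \left(-274 - 163\right)}{3}\right)}{-295 + 249} = \frac{65653 - -246}{-46} = \left(65653 + \left(- \frac{136}{3} + \frac{874}{3}\right)\right) \left(- \frac{1}{46}\right) = \left(65653 + 246\right) \left(- \frac{1}{46}\right) = 65899 \left(- \frac{1}{46}\right) = - \frac{65899}{46}$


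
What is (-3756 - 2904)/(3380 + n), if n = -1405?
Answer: -1332/395 ≈ -3.3722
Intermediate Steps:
(-3756 - 2904)/(3380 + n) = (-3756 - 2904)/(3380 - 1405) = -6660/1975 = -6660*1/1975 = -1332/395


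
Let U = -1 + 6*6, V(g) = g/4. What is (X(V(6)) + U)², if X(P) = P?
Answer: 5329/4 ≈ 1332.3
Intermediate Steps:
V(g) = g/4 (V(g) = g*(¼) = g/4)
U = 35 (U = -1 + 36 = 35)
(X(V(6)) + U)² = ((¼)*6 + 35)² = (3/2 + 35)² = (73/2)² = 5329/4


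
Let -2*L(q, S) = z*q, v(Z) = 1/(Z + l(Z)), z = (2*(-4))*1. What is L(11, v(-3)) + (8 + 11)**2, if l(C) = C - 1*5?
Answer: 405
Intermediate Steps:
l(C) = -5 + C (l(C) = C - 5 = -5 + C)
z = -8 (z = -8*1 = -8)
v(Z) = 1/(-5 + 2*Z) (v(Z) = 1/(Z + (-5 + Z)) = 1/(-5 + 2*Z))
L(q, S) = 4*q (L(q, S) = -(-4)*q = 4*q)
L(11, v(-3)) + (8 + 11)**2 = 4*11 + (8 + 11)**2 = 44 + 19**2 = 44 + 361 = 405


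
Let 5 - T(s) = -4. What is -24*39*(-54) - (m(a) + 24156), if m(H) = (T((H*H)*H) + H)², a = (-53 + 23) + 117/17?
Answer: 7568532/289 ≈ 26189.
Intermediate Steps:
a = -393/17 (a = -30 + 117*(1/17) = -30 + 117/17 = -393/17 ≈ -23.118)
T(s) = 9 (T(s) = 5 - 1*(-4) = 5 + 4 = 9)
m(H) = (9 + H)²
-24*39*(-54) - (m(a) + 24156) = -24*39*(-54) - ((9 - 393/17)² + 24156) = -936*(-54) - ((-240/17)² + 24156) = 50544 - (57600/289 + 24156) = 50544 - 1*7038684/289 = 50544 - 7038684/289 = 7568532/289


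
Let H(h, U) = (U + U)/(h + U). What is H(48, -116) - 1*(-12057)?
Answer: 205027/17 ≈ 12060.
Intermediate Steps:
H(h, U) = 2*U/(U + h) (H(h, U) = (2*U)/(U + h) = 2*U/(U + h))
H(48, -116) - 1*(-12057) = 2*(-116)/(-116 + 48) - 1*(-12057) = 2*(-116)/(-68) + 12057 = 2*(-116)*(-1/68) + 12057 = 58/17 + 12057 = 205027/17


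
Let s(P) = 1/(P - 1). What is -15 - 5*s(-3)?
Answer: -55/4 ≈ -13.750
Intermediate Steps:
s(P) = 1/(-1 + P)
-15 - 5*s(-3) = -15 - 5/(-1 - 3) = -15 - 5/(-4) = -15 - 5*(-¼) = -15 + 5/4 = -55/4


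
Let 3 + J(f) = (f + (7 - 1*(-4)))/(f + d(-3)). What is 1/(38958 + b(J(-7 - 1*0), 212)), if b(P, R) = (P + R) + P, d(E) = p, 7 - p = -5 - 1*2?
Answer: 7/274156 ≈ 2.5533e-5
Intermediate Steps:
p = 14 (p = 7 - (-5 - 1*2) = 7 - (-5 - 2) = 7 - 1*(-7) = 7 + 7 = 14)
d(E) = 14
J(f) = -3 + (11 + f)/(14 + f) (J(f) = -3 + (f + (7 - 1*(-4)))/(f + 14) = -3 + (f + (7 + 4))/(14 + f) = -3 + (f + 11)/(14 + f) = -3 + (11 + f)/(14 + f))
b(P, R) = R + 2*P
1/(38958 + b(J(-7 - 1*0), 212)) = 1/(38958 + (212 + 2*((-31 - 2*(-7 - 1*0))/(14 + (-7 - 1*0))))) = 1/(38958 + (212 + 2*((-31 - 2*(-7 + 0))/(14 + (-7 + 0))))) = 1/(38958 + (212 + 2*((-31 - 2*(-7))/(14 - 7)))) = 1/(38958 + (212 + 2*((-31 + 14)/7))) = 1/(38958 + (212 + 2*((1/7)*(-17)))) = 1/(38958 + (212 + 2*(-17/7))) = 1/(38958 + (212 - 34/7)) = 1/(38958 + 1450/7) = 1/(274156/7) = 7/274156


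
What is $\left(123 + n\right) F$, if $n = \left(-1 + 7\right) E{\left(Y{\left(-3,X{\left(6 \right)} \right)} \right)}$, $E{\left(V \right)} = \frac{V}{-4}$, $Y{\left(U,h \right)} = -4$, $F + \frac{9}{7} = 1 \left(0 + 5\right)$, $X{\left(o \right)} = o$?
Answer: $\frac{3354}{7} \approx 479.14$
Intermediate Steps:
$F = \frac{26}{7}$ ($F = - \frac{9}{7} + 1 \left(0 + 5\right) = - \frac{9}{7} + 1 \cdot 5 = - \frac{9}{7} + 5 = \frac{26}{7} \approx 3.7143$)
$E{\left(V \right)} = - \frac{V}{4}$ ($E{\left(V \right)} = V \left(- \frac{1}{4}\right) = - \frac{V}{4}$)
$n = 6$ ($n = \left(-1 + 7\right) \left(\left(- \frac{1}{4}\right) \left(-4\right)\right) = 6 \cdot 1 = 6$)
$\left(123 + n\right) F = \left(123 + 6\right) \frac{26}{7} = 129 \cdot \frac{26}{7} = \frac{3354}{7}$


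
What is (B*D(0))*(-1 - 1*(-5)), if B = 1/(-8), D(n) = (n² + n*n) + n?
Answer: 0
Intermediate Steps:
D(n) = n + 2*n² (D(n) = (n² + n²) + n = 2*n² + n = n + 2*n²)
B = -⅛ ≈ -0.12500
(B*D(0))*(-1 - 1*(-5)) = (-0*(1 + 2*0))*(-1 - 1*(-5)) = (-0*(1 + 0))*(-1 + 5) = -0*4 = -⅛*0*4 = 0*4 = 0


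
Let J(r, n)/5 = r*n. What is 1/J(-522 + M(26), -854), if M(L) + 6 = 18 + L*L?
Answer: -1/708820 ≈ -1.4108e-6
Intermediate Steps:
M(L) = 12 + L² (M(L) = -6 + (18 + L*L) = -6 + (18 + L²) = 12 + L²)
J(r, n) = 5*n*r (J(r, n) = 5*(r*n) = 5*(n*r) = 5*n*r)
1/J(-522 + M(26), -854) = 1/(5*(-854)*(-522 + (12 + 26²))) = 1/(5*(-854)*(-522 + (12 + 676))) = 1/(5*(-854)*(-522 + 688)) = 1/(5*(-854)*166) = 1/(-708820) = -1/708820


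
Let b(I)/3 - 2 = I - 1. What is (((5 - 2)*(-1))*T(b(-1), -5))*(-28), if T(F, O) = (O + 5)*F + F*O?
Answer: 0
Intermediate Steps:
b(I) = 3 + 3*I (b(I) = 6 + 3*(I - 1) = 6 + 3*(-1 + I) = 6 + (-3 + 3*I) = 3 + 3*I)
T(F, O) = F*O + F*(5 + O) (T(F, O) = (5 + O)*F + F*O = F*(5 + O) + F*O = F*O + F*(5 + O))
(((5 - 2)*(-1))*T(b(-1), -5))*(-28) = (((5 - 2)*(-1))*((3 + 3*(-1))*(5 + 2*(-5))))*(-28) = ((3*(-1))*((3 - 3)*(5 - 10)))*(-28) = -0*(-5)*(-28) = -3*0*(-28) = 0*(-28) = 0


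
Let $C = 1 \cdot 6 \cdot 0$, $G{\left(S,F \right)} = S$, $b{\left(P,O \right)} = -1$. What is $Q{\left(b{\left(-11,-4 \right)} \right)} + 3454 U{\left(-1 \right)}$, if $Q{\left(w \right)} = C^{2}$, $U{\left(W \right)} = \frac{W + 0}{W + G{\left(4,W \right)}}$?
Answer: $- \frac{3454}{3} \approx -1151.3$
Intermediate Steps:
$C = 0$ ($C = 6 \cdot 0 = 0$)
$U{\left(W \right)} = \frac{W}{4 + W}$ ($U{\left(W \right)} = \frac{W + 0}{W + 4} = \frac{W}{4 + W}$)
$Q{\left(w \right)} = 0$ ($Q{\left(w \right)} = 0^{2} = 0$)
$Q{\left(b{\left(-11,-4 \right)} \right)} + 3454 U{\left(-1 \right)} = 0 + 3454 \left(- \frac{1}{4 - 1}\right) = 0 + 3454 \left(- \frac{1}{3}\right) = 0 - \frac{3454}{3} = - \frac{3454}{3}$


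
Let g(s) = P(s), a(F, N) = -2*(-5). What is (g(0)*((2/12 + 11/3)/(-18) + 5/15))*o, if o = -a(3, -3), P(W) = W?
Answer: 0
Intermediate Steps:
a(F, N) = 10
g(s) = s
o = -10 (o = -1*10 = -10)
(g(0)*((2/12 + 11/3)/(-18) + 5/15))*o = (0*((2/12 + 11/3)/(-18) + 5/15))*(-10) = (0*((2*(1/12) + 11*(⅓))*(-1/18) + 5*(1/15)))*(-10) = (0*((⅙ + 11/3)*(-1/18) + ⅓))*(-10) = (0*((23/6)*(-1/18) + ⅓))*(-10) = (0*(-23/108 + ⅓))*(-10) = (0*(13/108))*(-10) = 0*(-10) = 0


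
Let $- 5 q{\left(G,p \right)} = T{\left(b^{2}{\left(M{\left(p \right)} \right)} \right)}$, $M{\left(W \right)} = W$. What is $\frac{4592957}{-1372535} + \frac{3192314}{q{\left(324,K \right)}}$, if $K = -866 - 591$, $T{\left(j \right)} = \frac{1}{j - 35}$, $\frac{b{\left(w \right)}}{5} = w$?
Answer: $- \frac{1162673731678992233457}{1372535} \approx -8.471 \cdot 10^{14}$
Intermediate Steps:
$b{\left(w \right)} = 5 w$
$T{\left(j \right)} = \frac{1}{-35 + j}$
$K = -1457$ ($K = -866 - 591 = -1457$)
$q{\left(G,p \right)} = - \frac{1}{5 \left(-35 + 25 p^{2}\right)}$ ($q{\left(G,p \right)} = - \frac{1}{5 \left(-35 + \left(5 p\right)^{2}\right)} = - \frac{1}{5 \left(-35 + 25 p^{2}\right)}$)
$\frac{4592957}{-1372535} + \frac{3192314}{q{\left(324,K \right)}} = \frac{4592957}{-1372535} + \frac{3192314}{\left(-1\right) \frac{1}{-175 + 125 \left(-1457\right)^{2}}} = 4592957 \left(- \frac{1}{1372535}\right) + \frac{3192314}{\left(-1\right) \frac{1}{-175 + 125 \cdot 2122849}} = - \frac{4592957}{1372535} + \frac{3192314}{\left(-1\right) \frac{1}{-175 + 265356125}} = - \frac{4592957}{1372535} + \frac{3192314}{\left(-1\right) \frac{1}{265355950}} = - \frac{4592957}{1372535} + \frac{3192314}{- \frac{1}{265355950}} = - \frac{4592957}{1372535} + 3192314 \left(-265355950\right) = - \frac{4592957}{1372535} - 847099514168300 = - \frac{1162673731678992233457}{1372535}$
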